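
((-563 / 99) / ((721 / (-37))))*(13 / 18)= 270803 / 1284822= 0.21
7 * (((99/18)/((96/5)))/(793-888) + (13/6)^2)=359401/10944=32.84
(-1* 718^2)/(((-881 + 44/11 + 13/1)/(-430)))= -27709415/108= -256568.66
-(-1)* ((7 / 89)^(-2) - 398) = -11581 / 49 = -236.35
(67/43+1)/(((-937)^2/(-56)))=-6160/37752667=-0.00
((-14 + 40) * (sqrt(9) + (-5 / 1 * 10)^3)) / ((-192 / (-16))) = -1624961 / 6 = -270826.83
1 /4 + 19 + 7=105 /4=26.25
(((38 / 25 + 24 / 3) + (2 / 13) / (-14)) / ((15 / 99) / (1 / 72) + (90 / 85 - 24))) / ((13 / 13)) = -1348457 / 1706250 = -0.79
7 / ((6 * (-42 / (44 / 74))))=-11 / 666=-0.02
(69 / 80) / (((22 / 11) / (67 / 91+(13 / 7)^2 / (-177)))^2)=2347159292 / 21187228335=0.11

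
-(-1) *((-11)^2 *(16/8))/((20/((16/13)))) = 14.89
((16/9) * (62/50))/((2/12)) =992/75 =13.23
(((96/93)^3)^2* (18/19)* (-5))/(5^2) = -0.23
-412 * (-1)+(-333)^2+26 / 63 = 7011989 / 63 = 111301.41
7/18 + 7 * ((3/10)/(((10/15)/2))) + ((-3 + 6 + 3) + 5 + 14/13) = 10978/585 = 18.77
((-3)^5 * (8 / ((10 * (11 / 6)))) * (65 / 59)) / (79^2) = -75816 / 4050409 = -0.02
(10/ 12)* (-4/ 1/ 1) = -10/ 3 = -3.33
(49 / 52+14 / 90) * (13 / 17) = 2569 / 3060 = 0.84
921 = 921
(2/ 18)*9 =1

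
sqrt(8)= 2 * sqrt(2)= 2.83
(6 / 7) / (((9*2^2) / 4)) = 2 / 21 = 0.10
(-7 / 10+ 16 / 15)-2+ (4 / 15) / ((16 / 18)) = -4 / 3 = -1.33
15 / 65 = 3 / 13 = 0.23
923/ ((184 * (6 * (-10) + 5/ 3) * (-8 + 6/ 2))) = 2769/ 161000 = 0.02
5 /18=0.28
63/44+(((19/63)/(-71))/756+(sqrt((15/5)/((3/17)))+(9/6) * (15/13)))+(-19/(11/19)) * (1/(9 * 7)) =319354747/120891771+sqrt(17) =6.76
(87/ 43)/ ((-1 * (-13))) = 87/ 559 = 0.16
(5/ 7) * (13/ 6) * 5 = 325/ 42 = 7.74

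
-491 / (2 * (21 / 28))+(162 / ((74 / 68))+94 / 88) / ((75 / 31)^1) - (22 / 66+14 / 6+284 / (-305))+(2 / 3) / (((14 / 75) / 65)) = -1822368973 / 52136700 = -34.95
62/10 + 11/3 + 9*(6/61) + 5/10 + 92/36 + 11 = 136193/5490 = 24.81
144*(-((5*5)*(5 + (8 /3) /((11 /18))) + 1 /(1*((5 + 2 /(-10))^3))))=-35598175 /1056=-33710.39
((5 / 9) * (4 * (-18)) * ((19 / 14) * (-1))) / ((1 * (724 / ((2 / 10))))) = 19 / 1267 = 0.01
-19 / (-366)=19 / 366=0.05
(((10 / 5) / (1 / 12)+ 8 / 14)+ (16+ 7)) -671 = -4364 / 7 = -623.43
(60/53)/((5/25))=300/53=5.66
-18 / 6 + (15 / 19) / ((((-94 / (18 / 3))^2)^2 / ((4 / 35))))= -3.00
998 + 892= 1890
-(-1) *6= 6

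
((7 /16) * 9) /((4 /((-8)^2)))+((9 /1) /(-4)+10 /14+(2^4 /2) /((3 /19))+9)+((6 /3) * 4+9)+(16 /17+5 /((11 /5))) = 2220245 /15708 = 141.34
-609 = -609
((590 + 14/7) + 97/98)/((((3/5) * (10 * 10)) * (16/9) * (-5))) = -174339/156800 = -1.11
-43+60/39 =-539/13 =-41.46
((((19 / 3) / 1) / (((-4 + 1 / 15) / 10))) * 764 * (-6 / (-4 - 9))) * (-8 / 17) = 34838400 / 13039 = 2671.86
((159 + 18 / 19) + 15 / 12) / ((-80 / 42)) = -257271 / 3040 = -84.63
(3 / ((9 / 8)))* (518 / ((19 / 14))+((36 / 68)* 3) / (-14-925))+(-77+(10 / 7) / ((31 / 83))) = 62172230593 / 65815449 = 944.64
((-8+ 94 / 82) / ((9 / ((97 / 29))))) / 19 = -0.13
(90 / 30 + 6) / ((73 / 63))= 567 / 73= 7.77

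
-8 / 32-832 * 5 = -16641 / 4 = -4160.25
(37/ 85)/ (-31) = -37/ 2635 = -0.01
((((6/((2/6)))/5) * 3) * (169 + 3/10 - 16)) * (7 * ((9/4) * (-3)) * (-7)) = 54760293/100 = 547602.93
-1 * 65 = -65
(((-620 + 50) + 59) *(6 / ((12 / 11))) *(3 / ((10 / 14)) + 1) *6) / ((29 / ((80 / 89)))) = -7015008 / 2581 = -2717.94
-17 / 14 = -1.21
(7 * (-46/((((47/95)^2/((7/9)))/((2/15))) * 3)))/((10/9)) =-813694/19881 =-40.93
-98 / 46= -2.13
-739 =-739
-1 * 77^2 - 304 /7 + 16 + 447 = -38566 /7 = -5509.43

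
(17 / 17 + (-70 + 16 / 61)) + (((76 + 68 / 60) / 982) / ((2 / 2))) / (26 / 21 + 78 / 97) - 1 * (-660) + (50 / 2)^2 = 116574156691 / 95843200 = 1216.30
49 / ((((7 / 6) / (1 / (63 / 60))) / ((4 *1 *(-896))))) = -143360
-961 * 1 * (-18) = 17298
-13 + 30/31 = -373/31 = -12.03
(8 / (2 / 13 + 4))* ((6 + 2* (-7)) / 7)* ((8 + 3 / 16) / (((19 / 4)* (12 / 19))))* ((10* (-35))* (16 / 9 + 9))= 16519100 / 729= 22659.95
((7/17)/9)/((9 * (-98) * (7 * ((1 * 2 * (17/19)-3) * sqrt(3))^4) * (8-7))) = -130321/339870812274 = -0.00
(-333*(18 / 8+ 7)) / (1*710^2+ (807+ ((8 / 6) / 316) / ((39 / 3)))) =-37961001 / 6222473872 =-0.01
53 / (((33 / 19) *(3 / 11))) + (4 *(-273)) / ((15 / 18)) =-53933 / 45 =-1198.51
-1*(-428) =428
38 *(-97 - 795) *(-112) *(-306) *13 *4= -60407553024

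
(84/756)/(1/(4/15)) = 4/135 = 0.03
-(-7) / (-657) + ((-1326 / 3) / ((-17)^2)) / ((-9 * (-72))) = -5233 / 402084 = -0.01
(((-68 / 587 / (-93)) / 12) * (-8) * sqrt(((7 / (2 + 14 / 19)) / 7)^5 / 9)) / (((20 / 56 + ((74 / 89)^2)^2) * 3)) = -2695343931119 * sqrt(247) / 4750712640281872602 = -0.00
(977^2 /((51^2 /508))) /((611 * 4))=76.28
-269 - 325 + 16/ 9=-5330/ 9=-592.22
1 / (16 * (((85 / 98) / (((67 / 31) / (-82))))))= -0.00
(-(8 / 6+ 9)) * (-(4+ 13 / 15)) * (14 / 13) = 31682 / 585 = 54.16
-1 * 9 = -9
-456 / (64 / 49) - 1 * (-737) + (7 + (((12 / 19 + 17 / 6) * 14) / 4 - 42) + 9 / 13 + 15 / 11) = 23935127 / 65208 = 367.06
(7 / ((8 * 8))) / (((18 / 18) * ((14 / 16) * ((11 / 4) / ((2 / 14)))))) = 1 / 154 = 0.01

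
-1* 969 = -969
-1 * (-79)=79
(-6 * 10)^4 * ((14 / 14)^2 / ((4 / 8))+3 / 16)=28350000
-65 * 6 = -390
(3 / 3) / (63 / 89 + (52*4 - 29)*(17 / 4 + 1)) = 356 / 334803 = 0.00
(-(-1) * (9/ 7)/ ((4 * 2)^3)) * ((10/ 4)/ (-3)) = -15/ 7168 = -0.00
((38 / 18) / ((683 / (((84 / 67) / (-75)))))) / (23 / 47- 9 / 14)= 350056 / 1039918725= 0.00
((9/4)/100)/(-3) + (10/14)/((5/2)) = 779/2800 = 0.28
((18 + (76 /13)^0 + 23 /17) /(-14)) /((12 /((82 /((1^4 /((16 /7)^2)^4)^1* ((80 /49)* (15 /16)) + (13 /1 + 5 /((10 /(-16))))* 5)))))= -15232101515264 /38335733168775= -0.40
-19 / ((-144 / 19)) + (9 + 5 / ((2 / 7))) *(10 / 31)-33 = -97961 / 4464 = -21.94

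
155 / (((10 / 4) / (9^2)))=5022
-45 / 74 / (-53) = 45 / 3922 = 0.01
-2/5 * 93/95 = -186/475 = -0.39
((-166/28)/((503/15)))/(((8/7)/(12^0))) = -1245/8048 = -0.15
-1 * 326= -326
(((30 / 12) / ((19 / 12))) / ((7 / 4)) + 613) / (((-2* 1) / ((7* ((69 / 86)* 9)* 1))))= -50704029 / 3268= -15515.31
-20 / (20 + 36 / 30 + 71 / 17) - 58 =-58.79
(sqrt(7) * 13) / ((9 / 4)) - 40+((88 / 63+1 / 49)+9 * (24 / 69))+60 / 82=-14439023 / 415863+52 * sqrt(7) / 9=-19.43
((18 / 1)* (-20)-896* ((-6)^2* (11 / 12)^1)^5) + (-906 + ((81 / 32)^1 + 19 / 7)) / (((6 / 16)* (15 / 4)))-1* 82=-11045573661319 / 315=-35065313210.54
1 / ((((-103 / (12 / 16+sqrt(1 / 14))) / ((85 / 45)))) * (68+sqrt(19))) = -289 / 1422945 - 578 * sqrt(14) / 29881845+17 * sqrt(266) / 59763690+17 * sqrt(19) / 5691780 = -0.00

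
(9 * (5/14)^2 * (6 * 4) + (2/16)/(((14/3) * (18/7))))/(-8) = -3.45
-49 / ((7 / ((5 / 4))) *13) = -35 / 52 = -0.67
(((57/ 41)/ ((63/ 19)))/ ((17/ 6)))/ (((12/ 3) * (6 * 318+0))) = 361/ 18618264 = 0.00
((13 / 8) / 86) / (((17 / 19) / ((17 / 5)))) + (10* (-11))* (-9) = 3405847 / 3440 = 990.07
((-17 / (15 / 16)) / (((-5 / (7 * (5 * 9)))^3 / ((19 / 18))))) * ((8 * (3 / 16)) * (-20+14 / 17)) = -688351608 / 5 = -137670321.60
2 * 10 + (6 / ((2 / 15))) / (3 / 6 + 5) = 28.18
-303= -303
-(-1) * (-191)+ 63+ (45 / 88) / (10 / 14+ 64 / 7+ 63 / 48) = -127.95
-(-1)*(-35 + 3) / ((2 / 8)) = -128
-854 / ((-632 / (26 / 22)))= 5551 / 3476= 1.60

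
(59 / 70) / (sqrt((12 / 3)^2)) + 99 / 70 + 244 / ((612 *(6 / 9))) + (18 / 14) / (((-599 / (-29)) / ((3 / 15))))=19121743 / 8553720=2.24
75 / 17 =4.41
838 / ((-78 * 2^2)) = -419 / 156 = -2.69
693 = 693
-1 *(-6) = 6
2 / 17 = 0.12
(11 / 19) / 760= 11 / 14440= 0.00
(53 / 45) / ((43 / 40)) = 424 / 387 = 1.10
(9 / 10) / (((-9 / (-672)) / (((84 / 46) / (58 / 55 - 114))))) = -38808 / 35719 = -1.09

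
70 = 70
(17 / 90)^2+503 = 4074589 / 8100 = 503.04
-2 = -2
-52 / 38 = -26 / 19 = -1.37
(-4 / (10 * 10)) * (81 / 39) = -27 / 325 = -0.08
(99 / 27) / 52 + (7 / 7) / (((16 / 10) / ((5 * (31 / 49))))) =31303 / 15288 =2.05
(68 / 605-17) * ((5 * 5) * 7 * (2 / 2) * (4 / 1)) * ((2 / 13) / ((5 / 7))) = -4005064 / 1573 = -2546.13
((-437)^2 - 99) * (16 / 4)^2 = 3053920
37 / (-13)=-37 / 13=-2.85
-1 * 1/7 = -1/7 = -0.14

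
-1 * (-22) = 22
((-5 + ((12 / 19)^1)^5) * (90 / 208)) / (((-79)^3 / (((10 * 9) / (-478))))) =-24566617575 / 30344537245545016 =-0.00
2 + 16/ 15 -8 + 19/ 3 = 7/ 5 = 1.40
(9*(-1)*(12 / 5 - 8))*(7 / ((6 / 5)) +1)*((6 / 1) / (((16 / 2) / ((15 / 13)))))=7749 / 26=298.04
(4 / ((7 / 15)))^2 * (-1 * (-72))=259200 / 49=5289.80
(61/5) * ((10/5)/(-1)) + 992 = 4838/5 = 967.60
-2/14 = -1/7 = -0.14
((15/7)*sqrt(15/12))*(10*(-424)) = -31800*sqrt(5)/7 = -10158.14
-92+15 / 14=-1273 / 14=-90.93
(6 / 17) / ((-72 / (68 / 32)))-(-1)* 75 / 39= 2387 / 1248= 1.91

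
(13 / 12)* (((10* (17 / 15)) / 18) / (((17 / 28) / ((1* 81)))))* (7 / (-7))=-91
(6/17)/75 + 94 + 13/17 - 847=-319698/425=-752.23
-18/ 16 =-9/ 8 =-1.12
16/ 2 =8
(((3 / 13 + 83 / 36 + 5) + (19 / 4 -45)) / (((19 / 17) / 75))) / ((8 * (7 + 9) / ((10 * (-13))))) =16266875 / 7296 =2229.56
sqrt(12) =2*sqrt(3) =3.46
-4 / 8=-1 / 2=-0.50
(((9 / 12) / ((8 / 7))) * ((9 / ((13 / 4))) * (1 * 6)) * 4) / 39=189 / 169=1.12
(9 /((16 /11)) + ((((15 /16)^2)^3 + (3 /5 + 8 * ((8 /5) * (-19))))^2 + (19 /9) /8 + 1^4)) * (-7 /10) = -25949142705477444056807 /633318697598976000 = -40973.28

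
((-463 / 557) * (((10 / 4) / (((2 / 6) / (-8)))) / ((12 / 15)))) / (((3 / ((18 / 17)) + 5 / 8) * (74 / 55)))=22918500 / 1710547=13.40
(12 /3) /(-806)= -2 /403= -0.00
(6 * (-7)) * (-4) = 168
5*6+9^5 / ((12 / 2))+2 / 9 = 177691 / 18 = 9871.72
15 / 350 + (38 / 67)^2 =114547 / 314230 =0.36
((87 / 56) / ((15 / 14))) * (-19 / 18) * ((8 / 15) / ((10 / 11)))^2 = -133342 / 253125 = -0.53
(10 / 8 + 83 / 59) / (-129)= -209 / 10148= -0.02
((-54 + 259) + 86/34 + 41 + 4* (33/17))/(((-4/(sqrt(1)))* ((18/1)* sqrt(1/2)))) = -5.03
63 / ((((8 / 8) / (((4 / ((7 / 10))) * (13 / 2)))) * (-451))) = -2340 / 451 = -5.19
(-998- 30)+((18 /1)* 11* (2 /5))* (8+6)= 404 /5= 80.80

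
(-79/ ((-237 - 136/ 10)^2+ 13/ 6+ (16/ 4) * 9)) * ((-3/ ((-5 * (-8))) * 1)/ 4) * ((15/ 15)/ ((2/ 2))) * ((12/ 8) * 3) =31995/ 301624928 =0.00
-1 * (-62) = 62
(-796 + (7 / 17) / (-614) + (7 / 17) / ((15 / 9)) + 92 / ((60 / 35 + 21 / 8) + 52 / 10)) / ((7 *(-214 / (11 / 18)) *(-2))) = -0.16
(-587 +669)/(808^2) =41/326432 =0.00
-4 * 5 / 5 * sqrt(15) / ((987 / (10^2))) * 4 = -1600 * sqrt(15) / 987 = -6.28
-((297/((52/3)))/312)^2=-88209/29246464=-0.00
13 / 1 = 13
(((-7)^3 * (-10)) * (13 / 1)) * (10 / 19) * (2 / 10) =89180 / 19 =4693.68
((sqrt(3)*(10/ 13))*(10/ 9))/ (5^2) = 4*sqrt(3)/ 117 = 0.06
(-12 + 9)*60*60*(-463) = 5000400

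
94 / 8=47 / 4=11.75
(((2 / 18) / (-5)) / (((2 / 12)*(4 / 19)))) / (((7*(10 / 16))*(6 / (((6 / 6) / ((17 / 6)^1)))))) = -76 / 8925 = -0.01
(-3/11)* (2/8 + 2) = -27/44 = -0.61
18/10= 9/5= 1.80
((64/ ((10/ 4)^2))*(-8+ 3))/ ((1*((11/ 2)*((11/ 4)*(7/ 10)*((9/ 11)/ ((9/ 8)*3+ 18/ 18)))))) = -2560/ 99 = -25.86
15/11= 1.36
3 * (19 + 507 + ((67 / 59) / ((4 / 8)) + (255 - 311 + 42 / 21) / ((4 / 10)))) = 69609 / 59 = 1179.81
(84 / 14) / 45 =2 / 15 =0.13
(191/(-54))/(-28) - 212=-320353/1512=-211.87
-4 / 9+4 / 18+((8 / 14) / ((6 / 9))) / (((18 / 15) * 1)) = 31 / 63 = 0.49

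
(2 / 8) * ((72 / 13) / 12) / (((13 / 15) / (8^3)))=11520 / 169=68.17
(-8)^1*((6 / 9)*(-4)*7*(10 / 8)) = 560 / 3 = 186.67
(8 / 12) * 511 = 1022 / 3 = 340.67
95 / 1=95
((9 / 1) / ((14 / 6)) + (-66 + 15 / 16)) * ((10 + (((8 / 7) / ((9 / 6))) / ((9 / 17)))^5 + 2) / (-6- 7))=2503659037987675 / 29260999033812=85.56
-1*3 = -3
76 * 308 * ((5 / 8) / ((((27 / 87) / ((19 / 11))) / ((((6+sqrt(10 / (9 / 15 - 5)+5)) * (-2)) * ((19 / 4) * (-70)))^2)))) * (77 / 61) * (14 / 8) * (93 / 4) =246135529656625 * sqrt(330) / 122+17475622605620375 / 244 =108271190524059.95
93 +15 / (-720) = 92.98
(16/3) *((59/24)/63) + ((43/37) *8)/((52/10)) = 544378/272727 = 2.00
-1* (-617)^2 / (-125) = 380689 / 125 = 3045.51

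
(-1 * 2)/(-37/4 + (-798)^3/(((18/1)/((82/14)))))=0.00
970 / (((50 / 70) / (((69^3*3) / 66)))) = 223057611 / 11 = 20277964.64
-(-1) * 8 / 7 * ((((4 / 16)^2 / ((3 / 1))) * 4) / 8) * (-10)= -5 / 42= -0.12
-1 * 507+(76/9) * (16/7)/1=-30725/63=-487.70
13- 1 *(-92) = 105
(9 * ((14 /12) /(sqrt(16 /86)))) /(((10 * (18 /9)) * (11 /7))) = 147 * sqrt(86) /1760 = 0.77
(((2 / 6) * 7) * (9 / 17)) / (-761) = -21 / 12937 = -0.00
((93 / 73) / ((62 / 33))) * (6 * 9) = 2673 / 73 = 36.62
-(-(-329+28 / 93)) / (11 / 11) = -30569 / 93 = -328.70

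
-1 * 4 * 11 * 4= -176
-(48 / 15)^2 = -256 / 25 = -10.24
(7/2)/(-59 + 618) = 0.01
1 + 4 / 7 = 11 / 7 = 1.57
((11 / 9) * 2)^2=484 / 81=5.98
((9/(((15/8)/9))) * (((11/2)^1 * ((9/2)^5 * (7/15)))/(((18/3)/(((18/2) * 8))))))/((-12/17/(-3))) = 2086968807/200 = 10434844.04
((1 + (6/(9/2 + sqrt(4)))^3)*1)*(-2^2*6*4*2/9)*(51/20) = -213520/2197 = -97.19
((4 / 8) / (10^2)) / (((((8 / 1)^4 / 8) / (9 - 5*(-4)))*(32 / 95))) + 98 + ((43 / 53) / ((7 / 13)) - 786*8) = -1504661135739 / 243138560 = -6188.49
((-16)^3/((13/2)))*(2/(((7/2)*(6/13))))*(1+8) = -49152/7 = -7021.71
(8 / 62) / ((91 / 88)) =352 / 2821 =0.12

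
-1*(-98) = 98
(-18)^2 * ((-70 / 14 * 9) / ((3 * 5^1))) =-972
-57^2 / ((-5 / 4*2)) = 6498 / 5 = 1299.60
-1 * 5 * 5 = -25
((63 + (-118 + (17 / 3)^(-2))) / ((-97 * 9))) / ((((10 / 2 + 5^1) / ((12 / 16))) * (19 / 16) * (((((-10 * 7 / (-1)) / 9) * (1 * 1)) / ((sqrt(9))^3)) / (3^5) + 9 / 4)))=2501473104 / 1416044805335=0.00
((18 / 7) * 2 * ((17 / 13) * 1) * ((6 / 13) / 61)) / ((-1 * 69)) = -1224 / 1659749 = -0.00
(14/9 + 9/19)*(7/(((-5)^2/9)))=2429/475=5.11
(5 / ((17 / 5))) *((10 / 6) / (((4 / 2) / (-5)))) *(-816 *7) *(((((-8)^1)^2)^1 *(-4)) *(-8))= 71680000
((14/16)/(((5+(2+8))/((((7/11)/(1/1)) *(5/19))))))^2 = 2401/25160256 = 0.00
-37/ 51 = -0.73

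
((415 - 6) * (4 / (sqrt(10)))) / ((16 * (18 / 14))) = 2863 * sqrt(10) / 360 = 25.15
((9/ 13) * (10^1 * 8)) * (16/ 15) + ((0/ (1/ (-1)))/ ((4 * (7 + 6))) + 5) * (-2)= 49.08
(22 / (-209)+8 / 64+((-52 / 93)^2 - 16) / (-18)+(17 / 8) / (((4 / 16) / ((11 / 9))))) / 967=133464791 / 11441381544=0.01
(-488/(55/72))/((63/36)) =-140544/385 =-365.05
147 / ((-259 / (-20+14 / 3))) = 322 / 37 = 8.70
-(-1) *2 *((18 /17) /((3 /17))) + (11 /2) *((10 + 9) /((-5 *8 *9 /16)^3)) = 11.99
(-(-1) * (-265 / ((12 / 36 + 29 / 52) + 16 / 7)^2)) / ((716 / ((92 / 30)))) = -242268936 / 2154079019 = -0.11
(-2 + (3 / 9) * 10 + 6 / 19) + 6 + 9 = 949 / 57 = 16.65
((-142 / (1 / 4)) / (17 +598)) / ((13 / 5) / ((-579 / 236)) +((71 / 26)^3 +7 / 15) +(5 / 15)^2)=-5780254272 / 124430239859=-0.05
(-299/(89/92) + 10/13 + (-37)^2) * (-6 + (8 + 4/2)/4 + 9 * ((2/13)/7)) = -105365517/30082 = -3502.61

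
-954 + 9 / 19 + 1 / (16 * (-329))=-95367907 / 100016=-953.53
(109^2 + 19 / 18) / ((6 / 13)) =2780401 / 108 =25744.45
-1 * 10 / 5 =-2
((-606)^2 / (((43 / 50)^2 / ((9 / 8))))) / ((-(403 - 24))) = -1032851250 / 700771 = -1473.88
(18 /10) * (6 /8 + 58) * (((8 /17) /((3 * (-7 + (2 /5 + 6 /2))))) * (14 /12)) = -1645 /306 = -5.38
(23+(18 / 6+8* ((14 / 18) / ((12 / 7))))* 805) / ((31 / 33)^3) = 192616996 / 29791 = 6465.61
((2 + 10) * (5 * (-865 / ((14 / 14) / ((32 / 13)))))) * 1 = -1660800 / 13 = -127753.85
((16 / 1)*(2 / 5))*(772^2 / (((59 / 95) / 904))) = 327571877888 / 59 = 5552065726.92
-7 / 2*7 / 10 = -49 / 20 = -2.45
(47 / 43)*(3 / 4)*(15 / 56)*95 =200925 / 9632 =20.86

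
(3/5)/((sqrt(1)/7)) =4.20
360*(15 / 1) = 5400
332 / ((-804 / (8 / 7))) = -664 / 1407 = -0.47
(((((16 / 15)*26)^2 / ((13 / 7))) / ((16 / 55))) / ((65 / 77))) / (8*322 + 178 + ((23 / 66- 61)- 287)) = 8348032 / 11911425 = 0.70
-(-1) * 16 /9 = 16 /9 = 1.78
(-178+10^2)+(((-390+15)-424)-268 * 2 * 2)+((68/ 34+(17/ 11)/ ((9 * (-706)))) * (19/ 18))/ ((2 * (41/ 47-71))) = -156930575513/ 80517888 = -1949.02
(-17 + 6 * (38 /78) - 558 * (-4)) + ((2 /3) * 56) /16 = 86590 /39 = 2220.26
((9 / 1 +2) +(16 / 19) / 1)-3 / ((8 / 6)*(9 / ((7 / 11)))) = 9767 / 836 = 11.68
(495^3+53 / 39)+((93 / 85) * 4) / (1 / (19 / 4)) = 402067721543 / 3315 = 121287397.15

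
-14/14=-1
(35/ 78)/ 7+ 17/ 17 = 1.06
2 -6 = -4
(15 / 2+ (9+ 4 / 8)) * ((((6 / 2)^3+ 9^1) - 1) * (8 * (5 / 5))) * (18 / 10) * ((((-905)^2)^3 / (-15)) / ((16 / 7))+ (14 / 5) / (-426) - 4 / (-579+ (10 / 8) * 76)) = -11795095197308191008582909 / 85910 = -137295951545899092173.01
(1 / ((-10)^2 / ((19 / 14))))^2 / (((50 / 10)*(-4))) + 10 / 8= 48999639 / 39200000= 1.25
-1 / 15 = -0.07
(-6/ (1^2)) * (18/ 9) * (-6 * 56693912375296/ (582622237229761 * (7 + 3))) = 0.70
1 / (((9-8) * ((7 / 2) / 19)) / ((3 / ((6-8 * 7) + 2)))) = -19 / 56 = -0.34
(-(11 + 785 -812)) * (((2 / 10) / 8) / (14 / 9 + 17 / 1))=18 / 835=0.02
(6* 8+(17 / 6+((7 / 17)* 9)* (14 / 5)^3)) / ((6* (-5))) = -1685357 / 382500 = -4.41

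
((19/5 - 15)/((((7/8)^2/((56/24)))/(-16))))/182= 4096/1365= 3.00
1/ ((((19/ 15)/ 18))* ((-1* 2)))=-135/ 19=-7.11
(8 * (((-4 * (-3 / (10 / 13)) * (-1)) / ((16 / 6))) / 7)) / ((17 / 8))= -1872 / 595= -3.15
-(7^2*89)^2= -19018321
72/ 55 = 1.31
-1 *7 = -7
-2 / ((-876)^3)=1 / 336110688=0.00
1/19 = 0.05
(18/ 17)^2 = 324/ 289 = 1.12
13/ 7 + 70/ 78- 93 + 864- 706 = 18497/ 273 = 67.75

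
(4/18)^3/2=4/729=0.01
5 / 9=0.56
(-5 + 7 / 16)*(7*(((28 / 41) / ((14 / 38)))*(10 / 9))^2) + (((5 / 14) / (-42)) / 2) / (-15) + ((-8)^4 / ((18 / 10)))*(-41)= -4987010586311 / 53375112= -93433.26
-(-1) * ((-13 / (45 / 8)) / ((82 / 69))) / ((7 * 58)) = -598 / 124845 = -0.00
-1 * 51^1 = -51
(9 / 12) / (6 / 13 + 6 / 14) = 91 / 108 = 0.84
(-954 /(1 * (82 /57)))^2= 739241721 /1681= 439763.07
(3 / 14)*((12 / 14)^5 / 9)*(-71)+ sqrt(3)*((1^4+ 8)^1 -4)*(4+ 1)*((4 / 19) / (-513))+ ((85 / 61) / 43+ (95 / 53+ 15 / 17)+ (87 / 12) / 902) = 1939268822582919 / 1003177656158216 -100*sqrt(3) / 9747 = 1.92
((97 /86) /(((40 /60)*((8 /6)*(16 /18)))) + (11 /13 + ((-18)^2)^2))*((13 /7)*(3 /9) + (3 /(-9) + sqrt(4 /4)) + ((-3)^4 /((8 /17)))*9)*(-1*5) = -3260813771283255 /4006912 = -813797201.26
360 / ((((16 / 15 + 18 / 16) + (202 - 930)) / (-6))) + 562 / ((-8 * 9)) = -4.83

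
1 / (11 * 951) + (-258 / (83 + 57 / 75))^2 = 12089114926 / 1274160261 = 9.49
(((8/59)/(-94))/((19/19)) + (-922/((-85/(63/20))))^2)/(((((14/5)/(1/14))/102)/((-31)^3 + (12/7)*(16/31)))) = -9072259197466019421/100250050600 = -90496305.42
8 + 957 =965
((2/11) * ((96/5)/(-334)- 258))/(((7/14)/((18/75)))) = -5171472/229625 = -22.52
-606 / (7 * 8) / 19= -303 / 532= -0.57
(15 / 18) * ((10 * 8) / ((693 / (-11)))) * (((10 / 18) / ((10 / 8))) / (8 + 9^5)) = -800 / 100455957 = -0.00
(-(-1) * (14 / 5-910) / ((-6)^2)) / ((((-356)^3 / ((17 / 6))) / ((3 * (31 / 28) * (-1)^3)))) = -4743 / 902360320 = -0.00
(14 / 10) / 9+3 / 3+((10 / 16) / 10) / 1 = 877 / 720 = 1.22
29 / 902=0.03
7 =7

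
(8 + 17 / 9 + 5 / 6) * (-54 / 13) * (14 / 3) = -2702 / 13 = -207.85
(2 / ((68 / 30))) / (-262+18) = -15 / 4148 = -0.00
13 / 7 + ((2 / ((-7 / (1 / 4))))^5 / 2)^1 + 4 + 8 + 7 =22434943 / 1075648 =20.86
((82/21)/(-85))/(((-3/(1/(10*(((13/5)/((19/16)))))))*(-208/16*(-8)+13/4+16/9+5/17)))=779/121767100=0.00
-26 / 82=-13 / 41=-0.32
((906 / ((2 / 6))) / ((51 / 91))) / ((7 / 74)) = 871572 / 17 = 51268.94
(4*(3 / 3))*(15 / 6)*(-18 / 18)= -10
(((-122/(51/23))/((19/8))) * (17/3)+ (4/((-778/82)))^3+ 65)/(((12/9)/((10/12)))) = -3339292494005/80525772792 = -41.47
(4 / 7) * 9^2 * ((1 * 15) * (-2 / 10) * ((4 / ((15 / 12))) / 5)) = -88.87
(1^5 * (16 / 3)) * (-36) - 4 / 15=-192.27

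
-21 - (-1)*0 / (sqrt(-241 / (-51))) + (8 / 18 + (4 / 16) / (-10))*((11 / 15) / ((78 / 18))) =-489739 / 23400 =-20.93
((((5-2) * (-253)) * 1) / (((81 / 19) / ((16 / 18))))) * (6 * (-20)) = 1538240 / 81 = 18990.62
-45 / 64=-0.70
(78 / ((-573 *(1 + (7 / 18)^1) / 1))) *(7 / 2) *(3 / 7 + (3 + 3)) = -2106 / 955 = -2.21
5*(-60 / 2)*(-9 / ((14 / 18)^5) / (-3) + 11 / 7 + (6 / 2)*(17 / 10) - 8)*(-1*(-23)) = -534121065 / 16807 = -31779.68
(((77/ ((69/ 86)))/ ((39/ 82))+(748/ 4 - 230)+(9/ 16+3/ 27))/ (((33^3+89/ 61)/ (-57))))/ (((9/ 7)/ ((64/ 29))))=-1768288618/ 4073349657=-0.43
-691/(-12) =691/12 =57.58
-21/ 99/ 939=-7/ 30987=-0.00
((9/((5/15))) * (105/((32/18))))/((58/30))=382725/464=824.84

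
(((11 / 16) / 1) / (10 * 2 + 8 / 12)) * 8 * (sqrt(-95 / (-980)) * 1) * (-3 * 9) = -891 * sqrt(19) / 1736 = -2.24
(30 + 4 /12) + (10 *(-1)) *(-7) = 301 /3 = 100.33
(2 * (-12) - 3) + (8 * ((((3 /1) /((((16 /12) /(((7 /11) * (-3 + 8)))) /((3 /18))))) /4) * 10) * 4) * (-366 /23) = -391131 /253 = -1545.97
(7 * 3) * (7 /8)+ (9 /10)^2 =3837 /200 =19.18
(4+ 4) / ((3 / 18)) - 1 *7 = 41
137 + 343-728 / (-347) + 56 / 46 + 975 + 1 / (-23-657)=1458.31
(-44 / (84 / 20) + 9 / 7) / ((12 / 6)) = -193 / 42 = -4.60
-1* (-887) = 887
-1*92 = -92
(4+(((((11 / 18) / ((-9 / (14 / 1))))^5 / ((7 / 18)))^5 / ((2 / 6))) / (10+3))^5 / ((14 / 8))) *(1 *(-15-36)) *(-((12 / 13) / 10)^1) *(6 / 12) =-15736393340692580706220513729381220827489647462815270756812709945424617075689265692730415628193745770685941497377344527606262218173061314165560053859318398374673424441183822359681485396851443028699786558242852866356079785636 / 558915249339807501314014300641774053851332033695215540463227201686028029209831931388884106209574593645070208689500746571145054195259944962644976248844726112068127849571457352563869085839855420354731026618326605415431215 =-28155.24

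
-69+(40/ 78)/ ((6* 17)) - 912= -1951199/ 1989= -980.99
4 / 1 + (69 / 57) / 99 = 7547 / 1881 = 4.01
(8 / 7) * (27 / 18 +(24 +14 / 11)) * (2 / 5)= 4712 / 385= 12.24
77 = 77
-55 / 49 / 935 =-0.00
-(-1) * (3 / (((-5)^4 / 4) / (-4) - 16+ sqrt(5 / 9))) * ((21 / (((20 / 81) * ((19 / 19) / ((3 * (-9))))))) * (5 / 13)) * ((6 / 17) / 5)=3.44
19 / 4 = 4.75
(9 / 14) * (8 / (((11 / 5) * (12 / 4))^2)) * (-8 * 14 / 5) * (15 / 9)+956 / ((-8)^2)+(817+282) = 6444149 / 5808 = 1109.53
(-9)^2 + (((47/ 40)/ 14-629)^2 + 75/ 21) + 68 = 124087755649/ 313600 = 395688.00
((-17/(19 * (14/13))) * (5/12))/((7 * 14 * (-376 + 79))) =0.00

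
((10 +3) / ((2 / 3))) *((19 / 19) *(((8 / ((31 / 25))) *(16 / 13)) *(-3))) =-14400 / 31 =-464.52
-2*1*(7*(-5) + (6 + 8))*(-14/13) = -588/13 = -45.23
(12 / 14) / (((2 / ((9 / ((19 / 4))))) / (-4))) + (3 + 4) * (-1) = -1363 / 133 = -10.25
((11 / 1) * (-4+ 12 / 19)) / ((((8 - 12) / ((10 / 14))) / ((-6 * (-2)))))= 10560 / 133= 79.40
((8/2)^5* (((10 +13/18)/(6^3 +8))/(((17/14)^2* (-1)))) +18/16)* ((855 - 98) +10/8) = -225218111/9248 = -24353.17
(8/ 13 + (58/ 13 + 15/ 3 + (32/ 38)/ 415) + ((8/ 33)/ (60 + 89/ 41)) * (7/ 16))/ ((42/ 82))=7127407134277/ 362141349570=19.68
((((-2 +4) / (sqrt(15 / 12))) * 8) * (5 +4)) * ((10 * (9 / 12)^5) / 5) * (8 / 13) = 2187 * sqrt(5) / 130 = 37.62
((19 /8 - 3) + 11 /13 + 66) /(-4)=-6887 /416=-16.56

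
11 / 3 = 3.67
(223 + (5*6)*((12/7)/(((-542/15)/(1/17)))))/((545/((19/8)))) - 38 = -5206426607/140605640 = -37.03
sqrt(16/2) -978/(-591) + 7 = 2 *sqrt(2) + 1705/197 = 11.48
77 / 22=7 / 2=3.50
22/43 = 0.51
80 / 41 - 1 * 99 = -3979 / 41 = -97.05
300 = 300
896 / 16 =56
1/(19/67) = 67/19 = 3.53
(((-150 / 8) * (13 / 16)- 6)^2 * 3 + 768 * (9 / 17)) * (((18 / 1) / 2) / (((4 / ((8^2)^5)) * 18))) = 236127138996.71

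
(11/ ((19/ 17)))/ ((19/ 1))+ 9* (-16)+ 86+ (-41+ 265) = 60113/ 361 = 166.52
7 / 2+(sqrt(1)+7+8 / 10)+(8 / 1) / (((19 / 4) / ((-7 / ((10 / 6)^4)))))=255837 / 23750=10.77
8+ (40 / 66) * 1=8.61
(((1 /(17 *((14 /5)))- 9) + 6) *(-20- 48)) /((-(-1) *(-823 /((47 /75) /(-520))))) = 0.00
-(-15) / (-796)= -15 / 796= -0.02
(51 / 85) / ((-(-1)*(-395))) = -3 / 1975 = -0.00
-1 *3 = -3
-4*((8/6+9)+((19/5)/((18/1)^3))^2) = -8786491561/212576400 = -41.33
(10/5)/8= 0.25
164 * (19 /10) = 1558 /5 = 311.60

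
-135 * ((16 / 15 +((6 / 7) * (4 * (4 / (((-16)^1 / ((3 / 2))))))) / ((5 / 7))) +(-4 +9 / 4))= 1341 / 4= 335.25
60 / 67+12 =12.90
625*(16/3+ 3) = 15625/3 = 5208.33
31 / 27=1.15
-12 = -12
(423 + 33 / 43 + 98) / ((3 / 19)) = 426284 / 129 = 3304.53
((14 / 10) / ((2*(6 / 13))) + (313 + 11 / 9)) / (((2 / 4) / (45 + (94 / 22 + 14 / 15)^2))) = 55781759999 / 1225125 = 45531.48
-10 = -10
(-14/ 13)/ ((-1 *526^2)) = 7/ 1798394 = 0.00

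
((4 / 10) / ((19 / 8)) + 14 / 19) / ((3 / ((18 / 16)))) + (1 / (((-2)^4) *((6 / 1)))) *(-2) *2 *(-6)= 0.59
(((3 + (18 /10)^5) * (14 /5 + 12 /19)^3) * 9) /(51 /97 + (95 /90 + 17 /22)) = 102442625830331424 /30284092578125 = 3382.72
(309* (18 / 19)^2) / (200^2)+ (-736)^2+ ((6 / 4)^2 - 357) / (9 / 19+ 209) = 194573888902823 / 359195000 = 541694.31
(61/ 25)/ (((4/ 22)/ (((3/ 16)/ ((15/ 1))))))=671/ 4000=0.17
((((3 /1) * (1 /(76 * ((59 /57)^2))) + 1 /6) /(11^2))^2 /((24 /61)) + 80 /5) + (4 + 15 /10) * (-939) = -3156699470973704555 /613129935977856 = -5148.50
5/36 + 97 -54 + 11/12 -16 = 505/18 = 28.06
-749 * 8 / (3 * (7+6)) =-5992 / 39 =-153.64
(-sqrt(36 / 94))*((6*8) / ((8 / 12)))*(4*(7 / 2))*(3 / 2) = -4536*sqrt(94) / 47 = -935.71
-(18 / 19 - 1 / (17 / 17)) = 1 / 19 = 0.05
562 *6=3372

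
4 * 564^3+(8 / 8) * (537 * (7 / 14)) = 1435249689 / 2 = 717624844.50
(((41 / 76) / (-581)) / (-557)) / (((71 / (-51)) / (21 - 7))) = -2091 / 124731238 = -0.00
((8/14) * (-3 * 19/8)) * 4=-114/7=-16.29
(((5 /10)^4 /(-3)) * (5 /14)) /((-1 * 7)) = 5 /4704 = 0.00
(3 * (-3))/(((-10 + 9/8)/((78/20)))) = 1404/355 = 3.95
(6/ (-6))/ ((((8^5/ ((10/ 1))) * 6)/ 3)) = -5/ 32768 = -0.00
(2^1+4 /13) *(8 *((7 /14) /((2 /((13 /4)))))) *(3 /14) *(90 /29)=2025 /203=9.98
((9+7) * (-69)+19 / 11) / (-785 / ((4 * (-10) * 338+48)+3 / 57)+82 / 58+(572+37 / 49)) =-4410215422375 / 2297494470843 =-1.92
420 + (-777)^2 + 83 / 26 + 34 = 604186.19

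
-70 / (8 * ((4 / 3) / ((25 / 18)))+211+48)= -1750 / 6667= -0.26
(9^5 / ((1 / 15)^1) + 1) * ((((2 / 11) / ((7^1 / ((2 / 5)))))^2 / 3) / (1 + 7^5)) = 1771472 / 934262175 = 0.00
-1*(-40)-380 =-340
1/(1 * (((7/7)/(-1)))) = -1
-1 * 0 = 0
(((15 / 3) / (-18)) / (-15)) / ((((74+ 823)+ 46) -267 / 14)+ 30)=7 / 360585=0.00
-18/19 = -0.95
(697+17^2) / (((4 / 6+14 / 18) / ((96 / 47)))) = 851904 / 611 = 1394.28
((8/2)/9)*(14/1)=56/9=6.22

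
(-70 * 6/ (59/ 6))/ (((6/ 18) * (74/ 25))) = -94500/ 2183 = -43.29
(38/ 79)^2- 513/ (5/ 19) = -60823807/ 31205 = -1949.17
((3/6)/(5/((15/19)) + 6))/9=0.00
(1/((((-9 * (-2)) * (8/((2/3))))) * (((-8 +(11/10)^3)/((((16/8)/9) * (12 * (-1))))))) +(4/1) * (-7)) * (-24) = 120994336/180063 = 671.96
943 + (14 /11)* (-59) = 867.91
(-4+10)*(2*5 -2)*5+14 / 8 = 967 / 4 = 241.75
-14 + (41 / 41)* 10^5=99986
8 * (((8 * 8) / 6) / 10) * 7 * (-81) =-24192 / 5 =-4838.40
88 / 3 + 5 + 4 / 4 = 106 / 3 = 35.33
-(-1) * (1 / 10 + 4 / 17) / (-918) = -0.00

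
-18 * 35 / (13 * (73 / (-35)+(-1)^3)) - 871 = -66713 / 78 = -855.29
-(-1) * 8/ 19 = 8/ 19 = 0.42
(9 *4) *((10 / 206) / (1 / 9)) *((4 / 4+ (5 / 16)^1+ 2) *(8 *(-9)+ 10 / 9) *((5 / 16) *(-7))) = 26628525 / 3296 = 8079.04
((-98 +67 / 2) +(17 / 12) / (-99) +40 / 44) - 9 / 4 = -19559 / 297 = -65.86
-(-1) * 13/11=13/11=1.18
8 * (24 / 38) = 96 / 19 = 5.05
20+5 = 25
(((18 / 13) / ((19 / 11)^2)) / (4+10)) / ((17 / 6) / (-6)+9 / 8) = 78408 / 1543997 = 0.05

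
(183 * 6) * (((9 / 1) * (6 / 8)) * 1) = 14823 / 2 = 7411.50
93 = 93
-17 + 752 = 735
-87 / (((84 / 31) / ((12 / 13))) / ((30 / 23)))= -80910 / 2093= -38.66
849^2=720801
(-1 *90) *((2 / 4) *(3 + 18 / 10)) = -216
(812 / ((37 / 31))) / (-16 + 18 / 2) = -3596 / 37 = -97.19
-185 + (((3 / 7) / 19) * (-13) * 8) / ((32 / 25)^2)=-3173815 / 17024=-186.43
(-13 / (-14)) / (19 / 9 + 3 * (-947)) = -0.00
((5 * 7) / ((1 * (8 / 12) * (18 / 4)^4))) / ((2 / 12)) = 560 / 729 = 0.77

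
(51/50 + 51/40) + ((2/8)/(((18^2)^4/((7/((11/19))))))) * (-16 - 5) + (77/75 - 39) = -144163736498539/4040652211200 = -35.68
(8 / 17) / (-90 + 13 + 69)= -1 / 17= -0.06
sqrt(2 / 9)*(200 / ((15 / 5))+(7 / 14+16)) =499*sqrt(2) / 18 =39.21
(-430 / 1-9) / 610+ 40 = 23961 / 610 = 39.28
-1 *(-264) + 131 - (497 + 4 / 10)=-512 / 5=-102.40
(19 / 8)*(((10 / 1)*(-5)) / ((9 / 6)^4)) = -1900 / 81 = -23.46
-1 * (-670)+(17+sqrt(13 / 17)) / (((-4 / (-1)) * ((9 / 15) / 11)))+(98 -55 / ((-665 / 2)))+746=55 * sqrt(221) / 204+2540963 / 1596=1596.09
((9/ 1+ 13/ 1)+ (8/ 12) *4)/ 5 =74/ 15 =4.93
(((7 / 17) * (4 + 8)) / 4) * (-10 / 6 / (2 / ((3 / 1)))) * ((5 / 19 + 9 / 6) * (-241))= 1695435 / 1292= 1312.26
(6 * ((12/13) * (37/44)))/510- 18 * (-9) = 1969221/12155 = 162.01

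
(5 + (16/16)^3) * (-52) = -312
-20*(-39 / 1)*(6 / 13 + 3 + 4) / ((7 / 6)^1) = 34920 / 7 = 4988.57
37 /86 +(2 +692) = 59721 /86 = 694.43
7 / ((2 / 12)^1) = 42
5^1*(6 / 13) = 30 / 13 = 2.31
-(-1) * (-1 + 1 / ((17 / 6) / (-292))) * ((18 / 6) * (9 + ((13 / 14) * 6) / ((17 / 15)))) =-8788392 / 2023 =-4344.24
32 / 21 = 1.52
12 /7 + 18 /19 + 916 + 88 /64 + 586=1602423 /1064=1506.04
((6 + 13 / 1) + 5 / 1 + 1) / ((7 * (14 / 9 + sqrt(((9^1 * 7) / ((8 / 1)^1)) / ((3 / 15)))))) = -3600 / 23947 + 12150 * sqrt(70) / 167629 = 0.46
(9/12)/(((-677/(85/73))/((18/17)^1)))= -135/98842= -0.00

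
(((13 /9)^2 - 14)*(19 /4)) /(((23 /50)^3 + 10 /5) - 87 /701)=-401651093750 /14005229427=-28.68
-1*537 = -537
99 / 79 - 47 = -3614 / 79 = -45.75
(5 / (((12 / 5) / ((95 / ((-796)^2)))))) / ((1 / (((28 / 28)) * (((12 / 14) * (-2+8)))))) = 7125 / 4435312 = 0.00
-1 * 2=-2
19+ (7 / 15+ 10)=442 / 15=29.47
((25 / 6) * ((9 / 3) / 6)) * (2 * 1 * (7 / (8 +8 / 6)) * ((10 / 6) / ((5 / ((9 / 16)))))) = 0.59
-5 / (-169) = 5 / 169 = 0.03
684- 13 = 671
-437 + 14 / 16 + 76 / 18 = -31097 / 72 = -431.90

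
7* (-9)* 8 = -504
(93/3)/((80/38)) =14.72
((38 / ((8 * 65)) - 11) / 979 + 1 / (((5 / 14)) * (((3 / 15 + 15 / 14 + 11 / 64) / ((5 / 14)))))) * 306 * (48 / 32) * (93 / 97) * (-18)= -215520764638401 / 39911999270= -5399.90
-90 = -90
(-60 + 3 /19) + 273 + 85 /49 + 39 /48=3213143 /14896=215.71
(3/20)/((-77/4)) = -3/385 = -0.01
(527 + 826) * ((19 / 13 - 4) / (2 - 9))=44649 / 91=490.65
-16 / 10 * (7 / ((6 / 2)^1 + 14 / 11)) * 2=-1232 / 235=-5.24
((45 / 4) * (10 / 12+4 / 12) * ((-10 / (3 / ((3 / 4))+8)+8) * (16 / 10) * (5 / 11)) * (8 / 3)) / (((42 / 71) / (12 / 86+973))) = 29709950 / 99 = 300100.51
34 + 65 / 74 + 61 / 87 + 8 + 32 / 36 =858863 / 19314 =44.47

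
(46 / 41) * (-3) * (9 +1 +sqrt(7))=-1380 / 41 - 138 * sqrt(7) / 41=-42.56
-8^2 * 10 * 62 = -39680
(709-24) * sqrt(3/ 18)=685 * sqrt(6)/ 6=279.65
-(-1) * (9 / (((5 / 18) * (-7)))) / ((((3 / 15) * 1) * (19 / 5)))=-810 / 133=-6.09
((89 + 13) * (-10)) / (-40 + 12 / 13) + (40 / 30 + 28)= 21121 / 381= 55.44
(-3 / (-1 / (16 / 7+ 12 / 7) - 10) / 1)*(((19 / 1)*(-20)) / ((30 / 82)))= -304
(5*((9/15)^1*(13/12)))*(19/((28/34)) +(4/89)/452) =42229525/563192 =74.98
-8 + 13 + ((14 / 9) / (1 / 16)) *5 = 1165 / 9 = 129.44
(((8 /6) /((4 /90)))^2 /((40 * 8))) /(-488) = -45 /7808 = -0.01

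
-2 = -2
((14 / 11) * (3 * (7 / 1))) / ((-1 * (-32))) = 147 / 176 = 0.84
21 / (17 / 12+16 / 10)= 1260 / 181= 6.96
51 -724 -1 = -674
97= 97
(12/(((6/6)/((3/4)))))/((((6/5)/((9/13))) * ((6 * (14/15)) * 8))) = 675/5824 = 0.12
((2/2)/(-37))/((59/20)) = -20/2183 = -0.01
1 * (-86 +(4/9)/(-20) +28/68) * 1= -65492/765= -85.61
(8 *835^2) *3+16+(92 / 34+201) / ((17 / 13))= 4836002243 / 289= 16733571.78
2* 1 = 2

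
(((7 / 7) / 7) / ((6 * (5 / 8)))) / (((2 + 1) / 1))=4 / 315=0.01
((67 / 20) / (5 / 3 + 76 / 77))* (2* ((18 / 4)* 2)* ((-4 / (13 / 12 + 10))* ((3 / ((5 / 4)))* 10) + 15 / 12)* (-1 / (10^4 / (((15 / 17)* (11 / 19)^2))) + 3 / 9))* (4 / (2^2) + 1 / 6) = -748964347105821 / 11436422240000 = -65.49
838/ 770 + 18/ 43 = 24947/ 16555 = 1.51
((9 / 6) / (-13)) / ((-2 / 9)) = 27 / 52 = 0.52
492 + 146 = 638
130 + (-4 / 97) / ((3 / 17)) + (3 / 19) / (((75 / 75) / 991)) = 1582621 / 5529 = 286.24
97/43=2.26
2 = 2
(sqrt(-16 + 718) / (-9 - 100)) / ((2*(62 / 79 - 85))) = 237*sqrt(78) / 1450354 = 0.00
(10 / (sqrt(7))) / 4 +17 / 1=5 * sqrt(7) / 14 +17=17.94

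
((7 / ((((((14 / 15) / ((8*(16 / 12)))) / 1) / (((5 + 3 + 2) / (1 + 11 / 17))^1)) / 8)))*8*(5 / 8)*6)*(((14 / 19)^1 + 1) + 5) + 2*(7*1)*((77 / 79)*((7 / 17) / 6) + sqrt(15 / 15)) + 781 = 421247500124 / 535857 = 786119.24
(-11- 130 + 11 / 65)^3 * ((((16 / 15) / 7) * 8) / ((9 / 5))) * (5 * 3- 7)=-785475567886336 / 51904125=-15133201.22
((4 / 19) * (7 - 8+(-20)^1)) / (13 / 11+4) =-308 / 361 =-0.85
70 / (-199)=-70 / 199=-0.35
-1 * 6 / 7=-6 / 7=-0.86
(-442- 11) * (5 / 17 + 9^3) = -5616294 / 17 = -330370.24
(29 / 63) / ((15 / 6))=58 / 315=0.18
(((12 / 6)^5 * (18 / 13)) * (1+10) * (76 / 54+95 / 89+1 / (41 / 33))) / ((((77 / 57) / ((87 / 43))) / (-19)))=-649498770048 / 14278537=-45487.77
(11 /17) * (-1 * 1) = -11 /17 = -0.65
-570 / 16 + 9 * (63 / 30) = -669 / 40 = -16.72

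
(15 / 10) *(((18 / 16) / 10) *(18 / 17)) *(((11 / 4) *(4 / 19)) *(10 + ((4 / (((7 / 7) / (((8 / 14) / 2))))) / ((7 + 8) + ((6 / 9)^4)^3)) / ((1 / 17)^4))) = 475326452015217 / 721323302840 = 658.96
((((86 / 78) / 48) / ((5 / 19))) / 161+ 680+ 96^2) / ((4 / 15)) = 14912876977 / 401856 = 37110.00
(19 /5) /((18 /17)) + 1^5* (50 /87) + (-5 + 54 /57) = 5503 /49590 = 0.11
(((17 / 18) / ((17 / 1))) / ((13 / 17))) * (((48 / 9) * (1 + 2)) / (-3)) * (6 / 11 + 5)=-8296 / 3861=-2.15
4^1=4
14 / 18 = 7 / 9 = 0.78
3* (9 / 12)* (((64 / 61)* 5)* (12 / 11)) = 12.88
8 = 8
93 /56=1.66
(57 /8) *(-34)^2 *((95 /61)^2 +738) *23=1043858247117 /7442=140265821.97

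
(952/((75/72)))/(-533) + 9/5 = 1137/13325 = 0.09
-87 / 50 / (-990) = 29 / 16500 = 0.00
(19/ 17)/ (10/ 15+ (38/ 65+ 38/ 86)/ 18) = 955890/ 618953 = 1.54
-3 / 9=-0.33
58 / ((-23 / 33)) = -1914 / 23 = -83.22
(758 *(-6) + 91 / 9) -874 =-48707 / 9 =-5411.89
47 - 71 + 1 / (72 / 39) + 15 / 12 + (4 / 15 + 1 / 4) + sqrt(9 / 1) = -2243 / 120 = -18.69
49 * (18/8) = 441/4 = 110.25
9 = 9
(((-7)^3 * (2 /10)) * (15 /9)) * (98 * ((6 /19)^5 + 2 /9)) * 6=-15150.68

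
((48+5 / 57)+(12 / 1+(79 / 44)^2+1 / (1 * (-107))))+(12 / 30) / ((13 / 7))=48749499251 / 767498160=63.52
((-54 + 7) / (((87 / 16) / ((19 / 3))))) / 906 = -7144 / 118233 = -0.06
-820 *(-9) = 7380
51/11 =4.64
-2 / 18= -0.11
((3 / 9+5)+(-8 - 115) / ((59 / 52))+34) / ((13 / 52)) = -48904 / 177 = -276.29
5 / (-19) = -5 / 19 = -0.26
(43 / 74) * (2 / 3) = 43 / 111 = 0.39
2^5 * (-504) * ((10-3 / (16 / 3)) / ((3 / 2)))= -101472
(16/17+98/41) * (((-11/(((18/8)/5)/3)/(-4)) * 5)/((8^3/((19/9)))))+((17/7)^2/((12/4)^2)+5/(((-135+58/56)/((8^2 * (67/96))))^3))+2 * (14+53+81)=3709327251211113911255/12458730170773345536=297.73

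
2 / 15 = 0.13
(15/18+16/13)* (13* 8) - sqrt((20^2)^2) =-185.33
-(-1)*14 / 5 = 14 / 5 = 2.80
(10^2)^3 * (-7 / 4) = -1750000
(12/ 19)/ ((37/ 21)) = 252/ 703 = 0.36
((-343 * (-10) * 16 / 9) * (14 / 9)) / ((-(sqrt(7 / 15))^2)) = -548800 / 27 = -20325.93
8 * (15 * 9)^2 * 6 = 874800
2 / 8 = 1 / 4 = 0.25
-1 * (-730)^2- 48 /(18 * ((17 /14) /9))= -9059636 /17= -532919.76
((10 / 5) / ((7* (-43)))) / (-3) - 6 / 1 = -5416 / 903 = -6.00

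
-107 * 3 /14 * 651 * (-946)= 14120469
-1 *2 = -2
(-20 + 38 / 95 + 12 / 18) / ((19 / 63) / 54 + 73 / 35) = -322056 / 35573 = -9.05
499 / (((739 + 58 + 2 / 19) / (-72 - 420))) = -4664652 / 15145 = -308.00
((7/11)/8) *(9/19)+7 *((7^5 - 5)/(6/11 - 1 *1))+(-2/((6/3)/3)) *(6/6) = -2163181453/8360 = -258753.76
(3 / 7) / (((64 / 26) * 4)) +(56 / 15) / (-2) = -24503 / 13440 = -1.82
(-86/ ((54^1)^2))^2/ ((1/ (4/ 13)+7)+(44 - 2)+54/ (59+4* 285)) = 2216951/ 133289122887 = 0.00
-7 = -7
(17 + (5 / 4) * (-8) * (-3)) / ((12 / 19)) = 893 / 12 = 74.42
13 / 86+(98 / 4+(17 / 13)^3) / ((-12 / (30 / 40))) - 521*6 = -3127.52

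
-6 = -6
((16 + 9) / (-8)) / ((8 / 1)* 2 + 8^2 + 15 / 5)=-25 / 664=-0.04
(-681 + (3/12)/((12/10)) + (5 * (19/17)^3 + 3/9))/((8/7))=-555877861/943296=-589.29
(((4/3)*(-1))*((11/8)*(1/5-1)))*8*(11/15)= 1936/225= 8.60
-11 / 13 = -0.85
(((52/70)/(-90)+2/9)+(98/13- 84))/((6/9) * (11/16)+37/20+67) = -12489352/11352705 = -1.10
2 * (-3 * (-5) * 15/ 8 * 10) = 562.50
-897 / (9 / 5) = -1495 / 3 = -498.33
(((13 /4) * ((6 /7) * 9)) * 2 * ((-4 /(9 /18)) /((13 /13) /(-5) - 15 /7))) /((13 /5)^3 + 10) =97500 /15703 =6.21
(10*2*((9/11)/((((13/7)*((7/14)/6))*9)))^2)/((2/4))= 282240/20449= 13.80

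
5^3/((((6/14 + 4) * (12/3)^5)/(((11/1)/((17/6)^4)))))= 779625/165705664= 0.00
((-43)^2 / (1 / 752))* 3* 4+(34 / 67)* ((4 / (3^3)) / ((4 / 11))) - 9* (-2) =30183878120 / 1809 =16685394.21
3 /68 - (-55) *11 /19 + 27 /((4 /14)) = 163291 /1292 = 126.39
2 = 2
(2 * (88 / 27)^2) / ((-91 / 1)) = -15488 / 66339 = -0.23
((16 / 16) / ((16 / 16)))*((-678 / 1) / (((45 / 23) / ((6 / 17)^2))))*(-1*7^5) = 725504.11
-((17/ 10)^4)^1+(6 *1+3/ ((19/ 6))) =-266899/ 190000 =-1.40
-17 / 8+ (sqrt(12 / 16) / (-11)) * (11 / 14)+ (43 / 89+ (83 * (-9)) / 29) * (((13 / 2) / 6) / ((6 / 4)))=-3787165 / 185832-sqrt(3) / 28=-20.44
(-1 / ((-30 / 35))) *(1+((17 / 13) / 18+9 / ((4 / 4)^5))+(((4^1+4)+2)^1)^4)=16396499 / 1404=11678.42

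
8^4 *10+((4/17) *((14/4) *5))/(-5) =696306/17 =40959.18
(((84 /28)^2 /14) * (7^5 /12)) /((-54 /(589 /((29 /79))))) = -111720931 /4176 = -26753.10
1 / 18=0.06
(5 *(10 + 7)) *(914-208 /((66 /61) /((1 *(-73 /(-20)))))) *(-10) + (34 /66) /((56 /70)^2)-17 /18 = -285861341 /1584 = -180468.02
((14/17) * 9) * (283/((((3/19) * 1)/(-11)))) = -2484174/17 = -146127.88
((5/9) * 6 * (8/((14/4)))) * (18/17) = 960/119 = 8.07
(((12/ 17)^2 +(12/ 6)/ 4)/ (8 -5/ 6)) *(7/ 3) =4039/ 12427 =0.33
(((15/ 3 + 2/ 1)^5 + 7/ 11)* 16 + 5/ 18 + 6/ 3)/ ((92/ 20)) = 266235215/ 4554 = 58461.84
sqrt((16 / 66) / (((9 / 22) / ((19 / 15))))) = 4 * sqrt(95) / 45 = 0.87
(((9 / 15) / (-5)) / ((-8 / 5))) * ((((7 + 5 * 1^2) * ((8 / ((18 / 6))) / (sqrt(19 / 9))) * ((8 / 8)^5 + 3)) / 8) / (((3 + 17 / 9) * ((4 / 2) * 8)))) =81 * sqrt(19) / 33440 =0.01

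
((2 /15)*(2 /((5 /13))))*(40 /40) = 0.69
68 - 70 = -2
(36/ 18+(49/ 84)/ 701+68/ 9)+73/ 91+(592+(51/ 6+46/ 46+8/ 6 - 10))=1385215765/ 2296476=603.19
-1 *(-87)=87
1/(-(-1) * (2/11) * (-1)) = -11/2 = -5.50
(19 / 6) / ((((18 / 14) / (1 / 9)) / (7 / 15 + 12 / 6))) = 4921 / 7290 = 0.68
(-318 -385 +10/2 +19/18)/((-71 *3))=12545/3834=3.27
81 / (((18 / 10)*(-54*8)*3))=-5 / 144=-0.03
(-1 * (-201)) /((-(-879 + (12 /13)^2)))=11323 /49469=0.23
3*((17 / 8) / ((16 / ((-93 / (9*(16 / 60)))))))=-7905 / 512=-15.44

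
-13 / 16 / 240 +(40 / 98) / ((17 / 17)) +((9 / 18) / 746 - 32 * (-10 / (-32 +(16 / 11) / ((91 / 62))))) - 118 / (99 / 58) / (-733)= -9.82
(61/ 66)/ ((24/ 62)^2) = 58621/ 9504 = 6.17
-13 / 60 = -0.22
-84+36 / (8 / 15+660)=-207933 / 2477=-83.95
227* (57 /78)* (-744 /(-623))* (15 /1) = 24066540 /8099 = 2971.54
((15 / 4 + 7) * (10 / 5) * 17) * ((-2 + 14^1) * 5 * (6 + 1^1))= 153510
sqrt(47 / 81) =0.76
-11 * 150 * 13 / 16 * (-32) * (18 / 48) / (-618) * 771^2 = -6375379725 / 412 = -15474222.63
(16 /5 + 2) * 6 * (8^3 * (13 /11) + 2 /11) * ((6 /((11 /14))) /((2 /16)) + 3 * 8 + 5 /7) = 6862347336 /4235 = 1620388.98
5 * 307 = 1535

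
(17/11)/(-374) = -1/242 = -0.00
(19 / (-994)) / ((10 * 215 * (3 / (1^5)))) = -19 / 6411300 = -0.00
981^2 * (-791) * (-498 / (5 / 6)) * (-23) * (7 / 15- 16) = 4063100772025764 / 25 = 162524030881030.56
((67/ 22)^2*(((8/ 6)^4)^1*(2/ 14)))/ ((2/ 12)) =574592/ 22869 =25.13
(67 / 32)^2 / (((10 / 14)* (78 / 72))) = 94269 / 16640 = 5.67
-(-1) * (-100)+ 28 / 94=-4686 / 47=-99.70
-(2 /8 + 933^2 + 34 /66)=-114904649 /132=-870489.77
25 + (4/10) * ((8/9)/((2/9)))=133/5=26.60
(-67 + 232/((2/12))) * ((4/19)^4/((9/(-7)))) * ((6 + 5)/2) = -13059200/1172889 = -11.13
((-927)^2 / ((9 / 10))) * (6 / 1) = 5728860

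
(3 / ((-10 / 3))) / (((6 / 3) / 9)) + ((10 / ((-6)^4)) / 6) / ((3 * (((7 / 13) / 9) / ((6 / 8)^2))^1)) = -326267 / 80640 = -4.05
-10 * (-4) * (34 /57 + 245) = 559960 /57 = 9823.86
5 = 5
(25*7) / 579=175 / 579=0.30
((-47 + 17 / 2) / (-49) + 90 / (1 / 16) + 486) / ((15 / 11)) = 59345 / 42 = 1412.98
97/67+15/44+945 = 2791133/2948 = 946.79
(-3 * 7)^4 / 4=48620.25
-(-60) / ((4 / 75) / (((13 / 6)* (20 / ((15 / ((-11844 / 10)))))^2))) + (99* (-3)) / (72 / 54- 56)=996925588731 / 164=6078814565.43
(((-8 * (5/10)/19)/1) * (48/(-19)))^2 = 36864/130321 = 0.28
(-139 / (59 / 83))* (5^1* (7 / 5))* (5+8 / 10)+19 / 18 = -42150593 / 5310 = -7937.96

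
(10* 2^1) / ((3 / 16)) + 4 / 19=6092 / 57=106.88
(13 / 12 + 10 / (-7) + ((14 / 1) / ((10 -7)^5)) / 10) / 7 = -11549 / 238140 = -0.05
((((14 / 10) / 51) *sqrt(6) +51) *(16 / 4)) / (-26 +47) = 4 *sqrt(6) / 765 +68 / 7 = 9.73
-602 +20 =-582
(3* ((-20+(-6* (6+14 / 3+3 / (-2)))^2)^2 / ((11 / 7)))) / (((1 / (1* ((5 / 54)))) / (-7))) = -2212356125 / 198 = -11173515.78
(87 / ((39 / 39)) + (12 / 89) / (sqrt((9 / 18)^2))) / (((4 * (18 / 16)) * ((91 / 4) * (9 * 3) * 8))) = 863 / 218673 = 0.00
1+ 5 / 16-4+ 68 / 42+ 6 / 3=313 / 336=0.93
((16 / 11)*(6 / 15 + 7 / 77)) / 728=54 / 55055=0.00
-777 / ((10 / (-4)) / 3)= 4662 / 5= 932.40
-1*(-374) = 374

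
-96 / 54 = -16 / 9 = -1.78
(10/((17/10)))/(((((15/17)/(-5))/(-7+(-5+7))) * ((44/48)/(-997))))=-1994000/11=-181272.73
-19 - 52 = -71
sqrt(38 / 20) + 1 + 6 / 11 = sqrt(190) / 10 + 17 / 11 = 2.92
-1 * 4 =-4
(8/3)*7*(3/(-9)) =-56/9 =-6.22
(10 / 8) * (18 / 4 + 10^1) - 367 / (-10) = 2193 / 40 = 54.82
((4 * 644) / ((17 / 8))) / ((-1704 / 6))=-5152 / 1207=-4.27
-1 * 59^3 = -205379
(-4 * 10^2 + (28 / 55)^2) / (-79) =5.06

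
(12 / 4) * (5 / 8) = 15 / 8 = 1.88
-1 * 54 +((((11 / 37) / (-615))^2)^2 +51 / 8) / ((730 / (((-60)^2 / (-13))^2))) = 201134218744818548258 / 326679507529922885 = 615.69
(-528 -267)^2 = 632025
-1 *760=-760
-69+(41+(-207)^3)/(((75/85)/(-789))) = 39656437297/5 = 7931287459.40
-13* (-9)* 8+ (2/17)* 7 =15926/17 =936.82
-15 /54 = -5 /18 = -0.28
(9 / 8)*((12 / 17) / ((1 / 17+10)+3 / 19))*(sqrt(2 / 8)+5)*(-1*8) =-171 / 50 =-3.42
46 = 46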